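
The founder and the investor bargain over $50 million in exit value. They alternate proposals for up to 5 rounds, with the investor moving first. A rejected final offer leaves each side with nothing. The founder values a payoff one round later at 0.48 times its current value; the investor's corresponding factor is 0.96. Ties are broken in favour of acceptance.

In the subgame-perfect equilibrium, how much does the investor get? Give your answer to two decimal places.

48.60

Solve by backward induction from round 5.
Round 5 (the investor proposes): the founder will accept anything ≥ 0, so the investor offers 0 and keeps 50.
Round 4 (the founder proposes): the investor can get 50 next round, worth 0.96 × 50 = 48 now; the founder offers that and keeps 2.
Round 3 (the investor proposes): the founder can get 2 next round, worth 0.48 × 2 = 0.96 now, so the investor offers 0.96, keeping 49.04.
Round 2 (the founder proposes): the investor can get 49.04 next round, worth 0.96 × 49.04 = 47.0784 now. The founder offers 47.0784 and keeps 50 − 47.0784 = 2.9216.
Round 1 (the investor proposes): the founder can get 2.9216 next round, worth 0.48 × 2.9216 = 1.402368 now. The investor offers 1.402368 and keeps 50 − 1.402368 = 48.597632.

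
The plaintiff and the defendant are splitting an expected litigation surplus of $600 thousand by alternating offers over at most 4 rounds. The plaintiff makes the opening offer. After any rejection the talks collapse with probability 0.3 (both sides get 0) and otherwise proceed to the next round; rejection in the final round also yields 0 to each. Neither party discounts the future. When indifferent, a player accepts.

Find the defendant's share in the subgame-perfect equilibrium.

331.8

By backward induction:
Round 4 (the defendant proposes): rejection yields 0 for the plaintiff; the defendant offers 0 and keeps 600.
Round 3 (the plaintiff proposes): rejecting gives the defendant an expected 0.7 × 600 = 420, so the plaintiff offers 420, keeping 180.
Round 2 (the defendant proposes): rejecting gives the plaintiff an expected 0.7 × 180 = 126; the defendant offers that and keeps 474.
Round 1 (the plaintiff proposes): rejecting gives the defendant an expected 0.7 × 474 = 331.8. The plaintiff offers 331.8 and keeps 600 − 331.8 = 268.2.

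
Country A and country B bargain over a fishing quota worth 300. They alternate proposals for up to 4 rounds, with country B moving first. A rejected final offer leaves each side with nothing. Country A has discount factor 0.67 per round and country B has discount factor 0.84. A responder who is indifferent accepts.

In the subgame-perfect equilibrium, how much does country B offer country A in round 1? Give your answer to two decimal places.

Solve by backward induction from round 4.
Round 4 (country A proposes): country B will accept anything ≥ 0, so country A offers 0 and keeps 300.
Round 3 (country B proposes): country A can get 300 next round, worth 0.67 × 300 = 201 now; country B offers that and keeps 99.
Round 2 (country A proposes): country B can get 99 next round, worth 0.84 × 99 = 83.16 now. Country A offers 83.16 and keeps 300 − 83.16 = 216.84.
Round 1 (country B proposes): country A can get 216.84 next round, worth 0.67 × 216.84 = 145.2828 now; country B offers that and keeps 154.7172.

145.28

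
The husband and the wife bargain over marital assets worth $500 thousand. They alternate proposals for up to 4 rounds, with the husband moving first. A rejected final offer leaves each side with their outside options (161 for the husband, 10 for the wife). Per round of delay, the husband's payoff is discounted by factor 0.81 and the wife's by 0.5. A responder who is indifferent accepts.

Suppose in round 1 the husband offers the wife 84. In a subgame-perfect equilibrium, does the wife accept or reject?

Reject

Round 4 (the wife proposes): the husband gets 161 if talks fail, so the wife offers 161 and keeps 339.
Round 3 (the husband proposes): the wife can get 339 next round, worth 0.5 × 339 = 169.5 now, so the husband offers 169.5, keeping 330.5.
Round 2 (the wife proposes): the husband can get 330.5 next round, worth 0.81 × 330.5 = 267.705 now. The wife offers 267.705 and keeps 500 − 267.705 = 232.295.
So by rejecting in round 1, the wife gets 232.295 next round, worth 0.5 × 232.295 = 116.1475 now.
Offer 84 < 116.1475, so the wife rejects.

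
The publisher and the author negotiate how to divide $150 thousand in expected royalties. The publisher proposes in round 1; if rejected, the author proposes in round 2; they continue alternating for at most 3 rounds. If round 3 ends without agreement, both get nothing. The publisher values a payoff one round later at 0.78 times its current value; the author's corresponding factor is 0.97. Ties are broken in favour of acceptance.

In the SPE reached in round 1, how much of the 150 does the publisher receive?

By backward induction:
Round 3 (the publisher proposes): rejection yields 0 for the author; the publisher offers 0 and keeps 150.
Round 2 (the author proposes): the publisher can get 150 next round, worth 0.78 × 150 = 117 now; the author offers that and keeps 33.
Round 1 (the publisher proposes): the author can get 33 next round, worth 0.97 × 33 = 32.01 now. The publisher offers 32.01 and keeps 150 − 32.01 = 117.99.

117.99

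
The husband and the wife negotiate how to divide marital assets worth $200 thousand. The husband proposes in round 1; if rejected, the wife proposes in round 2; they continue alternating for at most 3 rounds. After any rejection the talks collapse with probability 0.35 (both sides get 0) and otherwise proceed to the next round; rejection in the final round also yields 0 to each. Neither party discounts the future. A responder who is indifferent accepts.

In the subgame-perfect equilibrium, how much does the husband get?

Round 3 (the husband proposes): rejection yields 0 for the wife; the husband offers 0 and keeps 200.
Round 2 (the wife proposes): rejecting gives the husband an expected 0.65 × 200 = 130, so the wife offers 130, keeping 70.
Round 1 (the husband proposes): rejecting gives the wife an expected 0.65 × 70 = 45.5; the husband offers that and keeps 154.5.

154.5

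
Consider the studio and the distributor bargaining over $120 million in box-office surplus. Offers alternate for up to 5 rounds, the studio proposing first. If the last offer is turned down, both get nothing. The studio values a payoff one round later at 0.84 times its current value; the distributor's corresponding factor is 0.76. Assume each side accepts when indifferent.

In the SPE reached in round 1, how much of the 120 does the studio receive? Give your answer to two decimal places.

Round 5 (the studio proposes): rejection yields 0 for the distributor; the studio offers 0 and keeps 120.
Round 4 (the distributor proposes): the studio can get 120 next round, worth 0.84 × 120 = 100.8 now, so the distributor offers 100.8, keeping 19.2.
Round 3 (the studio proposes): the distributor can get 19.2 next round, worth 0.76 × 19.2 = 14.592 now. The studio offers 14.592 and keeps 120 − 14.592 = 105.408.
Round 2 (the distributor proposes): the studio can get 105.408 next round, worth 0.84 × 105.408 = 88.54272 now; the distributor offers that and keeps 31.45728.
Round 1 (the studio proposes): the distributor can get 31.45728 next round, worth 0.76 × 31.45728 = 23.9075328 now, so the studio offers 23.9075328, keeping 96.0924672.

96.09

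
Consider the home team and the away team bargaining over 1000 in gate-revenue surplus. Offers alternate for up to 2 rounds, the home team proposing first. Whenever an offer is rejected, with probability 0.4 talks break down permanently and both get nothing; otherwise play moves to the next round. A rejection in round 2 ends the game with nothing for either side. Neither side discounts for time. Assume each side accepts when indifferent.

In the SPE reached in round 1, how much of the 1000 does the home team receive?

400

Round 2 (the away team proposes): rejection yields 0 for the home team; the away team offers 0 and keeps 1000.
Round 1 (the home team proposes): rejecting gives the away team an expected 0.6 × 1000 = 600. The home team offers 600 and keeps 1000 − 600 = 400.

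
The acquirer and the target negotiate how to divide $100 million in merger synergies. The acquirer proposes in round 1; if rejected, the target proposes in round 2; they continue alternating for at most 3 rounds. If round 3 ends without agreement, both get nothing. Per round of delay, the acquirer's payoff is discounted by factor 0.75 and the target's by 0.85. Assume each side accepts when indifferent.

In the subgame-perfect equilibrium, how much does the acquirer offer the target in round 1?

Round 3 (the acquirer proposes): rejection yields 0 for the target; the acquirer offers 0 and keeps 100.
Round 2 (the target proposes): the acquirer can get 100 next round, worth 0.75 × 100 = 75 now. The target offers 75 and keeps 100 − 75 = 25.
Round 1 (the acquirer proposes): the target can get 25 next round, worth 0.85 × 25 = 21.25 now, so the acquirer offers 21.25, keeping 78.75.

21.25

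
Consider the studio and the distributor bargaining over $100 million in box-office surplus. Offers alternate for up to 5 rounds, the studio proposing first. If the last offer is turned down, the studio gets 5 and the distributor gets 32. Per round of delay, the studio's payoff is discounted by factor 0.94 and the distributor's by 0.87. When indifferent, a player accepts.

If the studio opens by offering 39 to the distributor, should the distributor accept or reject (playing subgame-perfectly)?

Round 5 (the studio proposes): the distributor gets 32 if talks fail, so the studio offers 32 and keeps 68.
Round 4 (the distributor proposes): the studio can get 68 next round, worth 0.94 × 68 = 63.92 now, so the distributor offers 63.92, keeping 36.08.
Round 3 (the studio proposes): the distributor can get 36.08 next round, worth 0.87 × 36.08 = 31.3896 now, so the studio offers 31.3896, keeping 68.6104.
Round 2 (the distributor proposes): the studio can get 68.6104 next round, worth 0.94 × 68.6104 = 64.493776 now. The distributor offers 64.493776 and keeps 100 − 64.493776 = 35.506224.
So by rejecting in round 1, the distributor gets 35.506224 next round, worth 0.87 × 35.506224 = 30.89041488 now.
Offer 39 ≥ 30.89041488, so the distributor accepts.

Accept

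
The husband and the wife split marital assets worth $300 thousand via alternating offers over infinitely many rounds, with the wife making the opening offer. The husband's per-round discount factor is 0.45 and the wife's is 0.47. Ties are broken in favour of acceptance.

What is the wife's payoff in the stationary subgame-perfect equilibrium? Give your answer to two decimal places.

209.26

Let x be the wife's share when the wife proposes and y be the husband's share when the husband proposes.
The husband accepts iff offered ≥ 0.45·y, so x = 300 − 0.45y. Symmetrically y = 300 − 0.47x.
Substituting: x = 300 − 0.45(300 − 0.47x), giving x(1 − 0.47·0.45) = 300(1 − 0.45).
So x = 300 × 0.55 / 0.7885 ≈ 209.2581, and the husband receives 300 − x ≈ 90.7419.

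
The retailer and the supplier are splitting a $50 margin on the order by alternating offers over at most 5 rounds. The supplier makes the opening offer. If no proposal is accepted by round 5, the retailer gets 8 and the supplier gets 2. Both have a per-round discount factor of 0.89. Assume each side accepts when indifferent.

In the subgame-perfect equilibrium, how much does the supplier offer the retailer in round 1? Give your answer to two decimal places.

13.79

Solve by backward induction from round 5.
Round 5 (the supplier proposes): the retailer gets 8 if talks fail, so the supplier offers 8 and keeps 42.
Round 4 (the retailer proposes): the supplier can get 42 next round, worth 0.89 × 42 = 37.38 now; the retailer offers that and keeps 12.62.
Round 3 (the supplier proposes): the retailer can get 12.62 next round, worth 0.89 × 12.62 = 11.2318 now, so the supplier offers 11.2318, keeping 38.7682.
Round 2 (the retailer proposes): the supplier can get 38.7682 next round, worth 0.89 × 38.7682 = 34.503698 now; the retailer offers that and keeps 15.496302.
Round 1 (the supplier proposes): the retailer can get 15.496302 next round, worth 0.89 × 15.496302 = 13.79170878 now. The supplier offers 13.79170878 and keeps 50 − 13.79170878 = 36.20829122.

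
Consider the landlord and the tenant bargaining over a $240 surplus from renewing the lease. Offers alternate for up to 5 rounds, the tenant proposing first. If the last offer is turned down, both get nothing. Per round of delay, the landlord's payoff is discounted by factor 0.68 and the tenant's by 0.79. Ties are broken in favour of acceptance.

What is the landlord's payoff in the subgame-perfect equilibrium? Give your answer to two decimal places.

By backward induction:
Round 5 (the tenant proposes): the landlord will accept anything ≥ 0, so the tenant offers 0 and keeps 240.
Round 4 (the landlord proposes): the tenant can get 240 next round, worth 0.79 × 240 = 189.6 now; the landlord offers that and keeps 50.4.
Round 3 (the tenant proposes): the landlord can get 50.4 next round, worth 0.68 × 50.4 = 34.272 now. The tenant offers 34.272 and keeps 240 − 34.272 = 205.728.
Round 2 (the landlord proposes): the tenant can get 205.728 next round, worth 0.79 × 205.728 = 162.52512 now. The landlord offers 162.52512 and keeps 240 − 162.52512 = 77.47488.
Round 1 (the tenant proposes): the landlord can get 77.47488 next round, worth 0.68 × 77.47488 = 52.6829184 now; the tenant offers that and keeps 187.3170816.

52.68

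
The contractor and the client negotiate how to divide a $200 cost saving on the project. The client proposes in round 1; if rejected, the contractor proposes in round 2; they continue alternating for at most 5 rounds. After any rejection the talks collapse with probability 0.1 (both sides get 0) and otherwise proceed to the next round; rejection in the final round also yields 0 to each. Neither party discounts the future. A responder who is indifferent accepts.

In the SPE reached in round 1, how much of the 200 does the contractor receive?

By backward induction:
Round 5 (the client proposes): the contractor will accept anything ≥ 0, so the client offers 0 and keeps 200.
Round 4 (the contractor proposes): rejecting gives the client an expected 0.9 × 200 = 180, so the contractor offers 180, keeping 20.
Round 3 (the client proposes): rejecting gives the contractor an expected 0.9 × 20 = 18. The client offers 18 and keeps 200 − 18 = 182.
Round 2 (the contractor proposes): rejecting gives the client an expected 0.9 × 182 = 163.8. The contractor offers 163.8 and keeps 200 − 163.8 = 36.2.
Round 1 (the client proposes): rejecting gives the contractor an expected 0.9 × 36.2 = 32.58; the client offers that and keeps 167.42.

32.58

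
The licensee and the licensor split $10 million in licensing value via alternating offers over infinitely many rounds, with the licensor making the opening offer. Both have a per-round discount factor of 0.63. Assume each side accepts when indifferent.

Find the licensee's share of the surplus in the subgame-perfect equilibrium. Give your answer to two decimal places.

3.87

When the licensor proposes, the licensee accepts any offer worth at least 0.63 times what the licensee would get by proposing next round; and vice versa.
This gives x = 10 − 0.63y and y = 10 − 0.63x, where x and y are each side's share when it proposes.
Hence (1 − 0.63·0.63)x = 10(1 − 0.63), i.e. 0.6031·x = 3.7.
x ≈ 6.1350; the licensee's share is 10 − x ≈ 3.8650.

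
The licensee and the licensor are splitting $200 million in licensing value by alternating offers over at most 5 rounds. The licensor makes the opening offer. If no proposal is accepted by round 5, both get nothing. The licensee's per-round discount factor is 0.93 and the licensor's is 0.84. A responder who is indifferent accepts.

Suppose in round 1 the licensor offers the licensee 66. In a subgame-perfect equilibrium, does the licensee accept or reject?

Accept

Work out the licensee's continuation value if the offer is rejected.
Round 5 (the licensor proposes): the licensee will accept anything ≥ 0, so the licensor offers 0 and keeps 200.
Round 4 (the licensee proposes): the licensor can get 200 next round, worth 0.84 × 200 = 168 now, so the licensee offers 168, keeping 32.
Round 3 (the licensor proposes): the licensee can get 32 next round, worth 0.93 × 32 = 29.76 now; the licensor offers that and keeps 170.24.
Round 2 (the licensee proposes): the licensor can get 170.24 next round, worth 0.84 × 170.24 = 143.0016 now, so the licensee offers 143.0016, keeping 56.9984.
So by rejecting in round 1, the licensee gets 56.9984 next round, worth 0.93 × 56.9984 = 53.008512 now.
Offer 66 ≥ 53.008512, so the licensee accepts.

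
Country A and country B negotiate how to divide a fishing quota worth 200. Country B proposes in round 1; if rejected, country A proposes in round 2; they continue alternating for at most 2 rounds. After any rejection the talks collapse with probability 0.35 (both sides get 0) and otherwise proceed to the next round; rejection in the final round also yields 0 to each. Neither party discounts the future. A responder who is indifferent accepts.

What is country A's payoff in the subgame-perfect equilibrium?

130

Round 2 (country A proposes): country B will accept anything ≥ 0, so country A offers 0 and keeps 200.
Round 1 (country B proposes): rejecting gives country A an expected 0.65 × 200 = 130; country B offers that and keeps 70.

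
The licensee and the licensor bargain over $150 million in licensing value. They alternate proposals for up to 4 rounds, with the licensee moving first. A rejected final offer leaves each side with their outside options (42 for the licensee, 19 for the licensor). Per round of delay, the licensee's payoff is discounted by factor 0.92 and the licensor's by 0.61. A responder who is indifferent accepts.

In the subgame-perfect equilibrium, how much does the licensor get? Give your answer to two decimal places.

44.29

Round 4 (the licensor proposes): the licensee gets 42 if talks fail, so the licensor offers 42 and keeps 108.
Round 3 (the licensee proposes): the licensor can get 108 next round, worth 0.61 × 108 = 65.88 now, so the licensee offers 65.88, keeping 84.12.
Round 2 (the licensor proposes): the licensee can get 84.12 next round, worth 0.92 × 84.12 = 77.3904 now, so the licensor offers 77.3904, keeping 72.6096.
Round 1 (the licensee proposes): the licensor can get 72.6096 next round, worth 0.61 × 72.6096 = 44.291856 now; the licensee offers that and keeps 105.708144.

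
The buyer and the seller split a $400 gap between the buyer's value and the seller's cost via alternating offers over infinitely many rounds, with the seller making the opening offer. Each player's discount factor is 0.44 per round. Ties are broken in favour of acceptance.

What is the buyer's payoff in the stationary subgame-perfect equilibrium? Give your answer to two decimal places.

122.22

When the seller proposes, the buyer accepts any offer worth at least 0.44 times what the buyer would get by proposing next round; and vice versa.
This gives x = 400 − 0.44y and y = 400 − 0.44x, where x and y are each side's share when it proposes.
Hence (1 − 0.44·0.44)x = 400(1 − 0.44), i.e. 0.8064·x = 224.
x ≈ 277.7778; the buyer's share is 400 − x ≈ 122.2222.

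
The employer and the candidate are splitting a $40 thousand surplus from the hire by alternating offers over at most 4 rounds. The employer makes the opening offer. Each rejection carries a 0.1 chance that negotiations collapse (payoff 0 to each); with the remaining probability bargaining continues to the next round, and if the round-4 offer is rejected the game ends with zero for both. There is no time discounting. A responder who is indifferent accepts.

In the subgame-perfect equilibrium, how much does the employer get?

7.24

By backward induction:
Round 4 (the candidate proposes): the employer will accept anything ≥ 0, so the candidate offers 0 and keeps 40.
Round 3 (the employer proposes): rejecting gives the candidate an expected 0.9 × 40 = 36, so the employer offers 36, keeping 4.
Round 2 (the candidate proposes): rejecting gives the employer an expected 0.9 × 4 = 3.6. The candidate offers 3.6 and keeps 40 − 3.6 = 36.4.
Round 1 (the employer proposes): rejecting gives the candidate an expected 0.9 × 36.4 = 32.76, so the employer offers 32.76, keeping 7.24.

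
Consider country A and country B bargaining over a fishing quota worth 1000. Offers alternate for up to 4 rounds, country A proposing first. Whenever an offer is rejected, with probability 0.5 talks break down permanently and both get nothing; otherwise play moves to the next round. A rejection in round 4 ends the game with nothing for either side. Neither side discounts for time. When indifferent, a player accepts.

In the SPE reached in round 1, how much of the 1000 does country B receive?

375

By backward induction:
Round 4 (country B proposes): country A will accept anything ≥ 0, so country B offers 0 and keeps 1000.
Round 3 (country A proposes): rejecting gives country B an expected 0.5 × 1000 = 500, so country A offers 500, keeping 500.
Round 2 (country B proposes): rejecting gives country A an expected 0.5 × 500 = 250. Country B offers 250 and keeps 1000 − 250 = 750.
Round 1 (country A proposes): rejecting gives country B an expected 0.5 × 750 = 375. Country A offers 375 and keeps 1000 − 375 = 625.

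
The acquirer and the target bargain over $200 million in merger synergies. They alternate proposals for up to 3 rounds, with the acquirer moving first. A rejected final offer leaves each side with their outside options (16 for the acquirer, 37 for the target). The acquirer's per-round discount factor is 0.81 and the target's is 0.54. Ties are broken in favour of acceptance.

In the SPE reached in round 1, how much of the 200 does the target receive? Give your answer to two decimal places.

36.70

By backward induction:
Round 3 (the acquirer proposes): the target gets 37 if talks fail, so the acquirer offers 37 and keeps 163.
Round 2 (the target proposes): the acquirer can get 163 next round, worth 0.81 × 163 = 132.03 now; the target offers that and keeps 67.97.
Round 1 (the acquirer proposes): the target can get 67.97 next round, worth 0.54 × 67.97 = 36.7038 now; the acquirer offers that and keeps 163.2962.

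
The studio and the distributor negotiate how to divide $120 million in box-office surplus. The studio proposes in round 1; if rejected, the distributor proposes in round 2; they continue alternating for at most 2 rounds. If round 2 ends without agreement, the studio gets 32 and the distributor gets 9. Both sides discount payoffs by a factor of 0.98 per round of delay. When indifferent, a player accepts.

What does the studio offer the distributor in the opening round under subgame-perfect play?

Round 2 (the distributor proposes): the studio gets 32 if talks fail, so the distributor offers 32 and keeps 88.
Round 1 (the studio proposes): the distributor can get 88 next round, worth 0.98 × 88 = 86.24 now. The studio offers 86.24 and keeps 120 − 86.24 = 33.76.

86.24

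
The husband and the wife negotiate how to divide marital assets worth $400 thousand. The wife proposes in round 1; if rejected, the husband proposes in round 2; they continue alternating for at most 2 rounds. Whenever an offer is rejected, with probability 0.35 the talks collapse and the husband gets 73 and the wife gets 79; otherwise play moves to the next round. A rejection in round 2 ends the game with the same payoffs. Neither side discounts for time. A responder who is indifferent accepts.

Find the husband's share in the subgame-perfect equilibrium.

234.2

Round 2 (the husband proposes): the wife gets 79 if talks fail, so the husband offers 79 and keeps 321.
Round 1 (the wife proposes): rejecting gives the husband an expected 0.65 × 321 + 0.35 × 73 = 234.2; the wife offers that and keeps 165.8.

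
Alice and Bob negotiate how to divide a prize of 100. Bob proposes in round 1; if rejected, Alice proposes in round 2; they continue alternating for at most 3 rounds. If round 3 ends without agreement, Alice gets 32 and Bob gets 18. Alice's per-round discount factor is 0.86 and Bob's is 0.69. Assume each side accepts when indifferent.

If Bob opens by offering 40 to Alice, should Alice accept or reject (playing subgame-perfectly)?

Round 3 (Bob proposes): Alice gets 32 if talks fail, so Bob offers 32 and keeps 68.
Round 2 (Alice proposes): Bob can get 68 next round, worth 0.69 × 68 = 46.92 now. Alice offers 46.92 and keeps 100 − 46.92 = 53.08.
So by rejecting in round 1, Alice gets 53.08 next round, worth 0.86 × 53.08 = 45.6488 now.
Offer 40 < 45.6488, so Alice rejects.

Reject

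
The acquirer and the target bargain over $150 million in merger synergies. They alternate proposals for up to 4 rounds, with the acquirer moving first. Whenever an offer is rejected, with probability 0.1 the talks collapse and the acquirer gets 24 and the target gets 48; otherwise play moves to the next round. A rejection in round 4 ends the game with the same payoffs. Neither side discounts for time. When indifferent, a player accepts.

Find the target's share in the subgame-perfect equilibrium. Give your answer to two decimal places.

111.88

By backward induction:
Round 4 (the target proposes): the acquirer gets 24 if talks fail, so the target offers 24 and keeps 126.
Round 3 (the acquirer proposes): rejecting gives the target an expected 0.9 × 126 + 0.1 × 48 = 118.2, so the acquirer offers 118.2, keeping 31.8.
Round 2 (the target proposes): rejecting gives the acquirer an expected 0.9 × 31.8 + 0.1 × 24 = 31.02. The target offers 31.02 and keeps 150 − 31.02 = 118.98.
Round 1 (the acquirer proposes): rejecting gives the target an expected 0.9 × 118.98 + 0.1 × 48 = 111.882; the acquirer offers that and keeps 38.118.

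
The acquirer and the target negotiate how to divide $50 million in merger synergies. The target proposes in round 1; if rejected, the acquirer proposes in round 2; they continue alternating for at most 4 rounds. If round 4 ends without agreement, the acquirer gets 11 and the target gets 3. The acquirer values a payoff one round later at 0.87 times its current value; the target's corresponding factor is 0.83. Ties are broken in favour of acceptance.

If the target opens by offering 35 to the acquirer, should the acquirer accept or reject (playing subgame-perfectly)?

Work out the acquirer's continuation value if the offer is rejected.
Round 4 (the acquirer proposes): the target gets 3 if talks fail, so the acquirer offers 3 and keeps 47.
Round 3 (the target proposes): the acquirer can get 47 next round, worth 0.87 × 47 = 40.89 now. The target offers 40.89 and keeps 50 − 40.89 = 9.11.
Round 2 (the acquirer proposes): the target can get 9.11 next round, worth 0.83 × 9.11 = 7.5613 now; the acquirer offers that and keeps 42.4387.
So by rejecting in round 1, the acquirer gets 42.4387 next round, worth 0.87 × 42.4387 = 36.921669 now.
Offer 35 < 36.921669, so the acquirer rejects.

Reject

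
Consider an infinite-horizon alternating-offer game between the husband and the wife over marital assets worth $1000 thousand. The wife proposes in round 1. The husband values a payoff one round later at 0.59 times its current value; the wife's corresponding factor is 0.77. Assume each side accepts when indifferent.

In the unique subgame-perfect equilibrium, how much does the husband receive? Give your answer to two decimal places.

248.67

Let x be the wife's share when the wife proposes and y be the husband's share when the husband proposes.
The husband accepts iff offered ≥ 0.59·y, so x = 1000 − 0.59y. Symmetrically y = 1000 − 0.77x.
Substituting: x = 1000 − 0.59(1000 − 0.77x), giving x(1 − 0.77·0.59) = 1000(1 − 0.59).
So x = 1000 × 0.41 / 0.5457 ≈ 751.3286, and the husband receives 1000 − x ≈ 248.6714.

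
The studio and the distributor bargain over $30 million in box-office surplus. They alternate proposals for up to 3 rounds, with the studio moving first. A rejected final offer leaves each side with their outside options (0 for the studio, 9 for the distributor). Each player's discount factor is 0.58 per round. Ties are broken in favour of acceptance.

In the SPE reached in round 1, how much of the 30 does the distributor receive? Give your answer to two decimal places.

10.34

By backward induction:
Round 3 (the studio proposes): the distributor gets 9 if talks fail, so the studio offers 9 and keeps 21.
Round 2 (the distributor proposes): the studio can get 21 next round, worth 0.58 × 21 = 12.18 now, so the distributor offers 12.18, keeping 17.82.
Round 1 (the studio proposes): the distributor can get 17.82 next round, worth 0.58 × 17.82 = 10.3356 now, so the studio offers 10.3356, keeping 19.6644.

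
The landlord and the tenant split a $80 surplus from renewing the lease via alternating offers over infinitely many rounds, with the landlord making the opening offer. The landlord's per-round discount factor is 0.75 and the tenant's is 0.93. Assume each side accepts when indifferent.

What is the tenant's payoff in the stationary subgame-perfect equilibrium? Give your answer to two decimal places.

61.49

When the landlord proposes, the tenant accepts any offer worth at least 0.93 times what the tenant would get by proposing next round; and vice versa.
This gives x = 80 − 0.93y and y = 80 − 0.75x, where x and y are each side's share when it proposes.
Hence (1 − 0.93·0.75)x = 80(1 − 0.93), i.e. 0.3025·x = 5.6.
x ≈ 18.5124; the tenant's share is 80 − x ≈ 61.4876.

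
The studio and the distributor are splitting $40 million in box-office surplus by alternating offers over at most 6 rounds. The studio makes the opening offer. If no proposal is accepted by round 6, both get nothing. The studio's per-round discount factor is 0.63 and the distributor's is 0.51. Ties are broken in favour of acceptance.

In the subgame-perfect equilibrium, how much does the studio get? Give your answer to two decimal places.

By backward induction:
Round 6 (the distributor proposes): the studio will accept anything ≥ 0, so the distributor offers 0 and keeps 40.
Round 5 (the studio proposes): the distributor can get 40 next round, worth 0.51 × 40 = 20.4 now; the studio offers that and keeps 19.6.
Round 4 (the distributor proposes): the studio can get 19.6 next round, worth 0.63 × 19.6 = 12.348 now, so the distributor offers 12.348, keeping 27.652.
Round 3 (the studio proposes): the distributor can get 27.652 next round, worth 0.51 × 27.652 = 14.10252 now, so the studio offers 14.10252, keeping 25.89748.
Round 2 (the distributor proposes): the studio can get 25.89748 next round, worth 0.63 × 25.89748 = 16.3154124 now. The distributor offers 16.3154124 and keeps 40 − 16.3154124 = 23.6845876.
Round 1 (the studio proposes): the distributor can get 23.6845876 next round, worth 0.51 × 23.6845876 = 12.079139676 now, so the studio offers 12.079139676, keeping 27.920860324.

27.92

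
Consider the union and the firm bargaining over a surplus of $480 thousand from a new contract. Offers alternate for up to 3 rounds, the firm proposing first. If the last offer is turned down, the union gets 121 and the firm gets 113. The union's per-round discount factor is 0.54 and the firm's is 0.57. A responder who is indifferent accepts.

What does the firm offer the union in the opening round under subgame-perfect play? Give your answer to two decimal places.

Round 3 (the firm proposes): the union gets 121 if talks fail, so the firm offers 121 and keeps 359.
Round 2 (the union proposes): the firm can get 359 next round, worth 0.57 × 359 = 204.63 now; the union offers that and keeps 275.37.
Round 1 (the firm proposes): the union can get 275.37 next round, worth 0.54 × 275.37 = 148.6998 now. The firm offers 148.6998 and keeps 480 − 148.6998 = 331.3002.

148.70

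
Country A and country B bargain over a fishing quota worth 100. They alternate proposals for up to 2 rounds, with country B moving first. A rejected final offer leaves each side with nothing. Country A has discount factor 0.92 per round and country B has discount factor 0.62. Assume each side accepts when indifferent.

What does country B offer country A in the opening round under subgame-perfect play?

92

By backward induction:
Round 2 (country A proposes): country B will accept anything ≥ 0, so country A offers 0 and keeps 100.
Round 1 (country B proposes): country A can get 100 next round, worth 0.92 × 100 = 92 now; country B offers that and keeps 8.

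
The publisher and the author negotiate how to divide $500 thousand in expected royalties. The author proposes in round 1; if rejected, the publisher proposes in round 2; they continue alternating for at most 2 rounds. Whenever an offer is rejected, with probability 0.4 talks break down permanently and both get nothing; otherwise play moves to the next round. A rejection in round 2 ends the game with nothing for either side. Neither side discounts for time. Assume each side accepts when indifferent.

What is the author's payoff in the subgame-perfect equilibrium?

200

Round 2 (the publisher proposes): the author will accept anything ≥ 0, so the publisher offers 0 and keeps 500.
Round 1 (the author proposes): rejecting gives the publisher an expected 0.6 × 500 = 300. The author offers 300 and keeps 500 − 300 = 200.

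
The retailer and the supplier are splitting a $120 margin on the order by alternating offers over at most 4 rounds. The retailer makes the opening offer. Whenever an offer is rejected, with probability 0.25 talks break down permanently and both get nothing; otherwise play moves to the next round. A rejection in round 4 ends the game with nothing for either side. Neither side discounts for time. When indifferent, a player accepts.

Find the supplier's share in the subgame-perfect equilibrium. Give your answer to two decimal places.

73.13

Round 4 (the supplier proposes): the retailer will accept anything ≥ 0, so the supplier offers 0 and keeps 120.
Round 3 (the retailer proposes): rejecting gives the supplier an expected 0.75 × 120 = 90. The retailer offers 90 and keeps 120 − 90 = 30.
Round 2 (the supplier proposes): rejecting gives the retailer an expected 0.75 × 30 = 22.5. The supplier offers 22.5 and keeps 120 − 22.5 = 97.5.
Round 1 (the retailer proposes): rejecting gives the supplier an expected 0.75 × 97.5 = 73.125, so the retailer offers 73.125, keeping 46.875.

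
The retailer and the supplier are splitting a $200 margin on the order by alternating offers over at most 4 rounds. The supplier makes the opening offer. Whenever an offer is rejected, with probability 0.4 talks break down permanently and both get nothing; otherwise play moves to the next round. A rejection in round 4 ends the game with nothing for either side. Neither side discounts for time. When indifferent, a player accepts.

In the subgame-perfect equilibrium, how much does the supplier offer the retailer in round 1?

91.2

Round 4 (the retailer proposes): the supplier will accept anything ≥ 0, so the retailer offers 0 and keeps 200.
Round 3 (the supplier proposes): rejecting gives the retailer an expected 0.6 × 200 = 120; the supplier offers that and keeps 80.
Round 2 (the retailer proposes): rejecting gives the supplier an expected 0.6 × 80 = 48, so the retailer offers 48, keeping 152.
Round 1 (the supplier proposes): rejecting gives the retailer an expected 0.6 × 152 = 91.2. The supplier offers 91.2 and keeps 200 − 91.2 = 108.8.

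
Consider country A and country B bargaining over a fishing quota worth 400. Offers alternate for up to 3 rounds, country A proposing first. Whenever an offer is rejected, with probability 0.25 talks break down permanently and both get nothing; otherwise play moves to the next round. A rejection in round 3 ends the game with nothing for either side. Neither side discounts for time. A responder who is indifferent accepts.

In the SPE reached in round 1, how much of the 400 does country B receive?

By backward induction:
Round 3 (country A proposes): rejection yields 0 for country B; country A offers 0 and keeps 400.
Round 2 (country B proposes): rejecting gives country A an expected 0.75 × 400 = 300; country B offers that and keeps 100.
Round 1 (country A proposes): rejecting gives country B an expected 0.75 × 100 = 75, so country A offers 75, keeping 325.

75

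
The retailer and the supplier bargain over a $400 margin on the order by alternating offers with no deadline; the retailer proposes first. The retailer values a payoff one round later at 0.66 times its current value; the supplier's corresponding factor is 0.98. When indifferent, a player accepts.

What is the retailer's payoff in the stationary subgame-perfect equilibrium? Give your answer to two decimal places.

When the retailer proposes, the supplier accepts any offer worth at least 0.98 times what the supplier would get by proposing next round; and vice versa.
This gives x = 400 − 0.98y and y = 400 − 0.66x, where x and y are each side's share when it proposes.
Hence (1 − 0.98·0.66)x = 400(1 − 0.98), i.e. 0.3532·x = 8.
x ≈ 22.6501; the supplier's share is 400 − x ≈ 377.3499.

22.65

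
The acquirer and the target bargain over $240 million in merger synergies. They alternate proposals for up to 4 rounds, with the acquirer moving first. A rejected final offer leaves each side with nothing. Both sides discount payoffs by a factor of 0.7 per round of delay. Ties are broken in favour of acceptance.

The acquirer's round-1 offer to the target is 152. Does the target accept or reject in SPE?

Work out the target's continuation value if the offer is rejected.
Round 4 (the target proposes): the acquirer will accept anything ≥ 0, so the target offers 0 and keeps 240.
Round 3 (the acquirer proposes): the target can get 240 next round, worth 0.7 × 240 = 168 now. The acquirer offers 168 and keeps 240 − 168 = 72.
Round 2 (the target proposes): the acquirer can get 72 next round, worth 0.7 × 72 = 50.4 now; the target offers that and keeps 189.6.
So by rejecting in round 1, the target gets 189.6 next round, worth 0.7 × 189.6 = 132.72 now.
Offer 152 ≥ 132.72, so the target accepts.

Accept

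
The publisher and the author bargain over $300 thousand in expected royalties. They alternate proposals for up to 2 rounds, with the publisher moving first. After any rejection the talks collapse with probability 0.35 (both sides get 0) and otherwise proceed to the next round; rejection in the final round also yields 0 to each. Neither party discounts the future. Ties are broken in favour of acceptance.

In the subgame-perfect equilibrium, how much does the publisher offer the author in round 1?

Round 2 (the author proposes): the publisher will accept anything ≥ 0, so the author offers 0 and keeps 300.
Round 1 (the publisher proposes): rejecting gives the author an expected 0.65 × 300 = 195; the publisher offers that and keeps 105.

195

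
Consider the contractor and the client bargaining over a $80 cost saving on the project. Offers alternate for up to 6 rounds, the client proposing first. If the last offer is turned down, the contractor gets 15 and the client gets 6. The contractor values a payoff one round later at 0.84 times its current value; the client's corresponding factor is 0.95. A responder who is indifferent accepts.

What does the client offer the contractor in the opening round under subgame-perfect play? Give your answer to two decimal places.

Round 6 (the contractor proposes): the client gets 6 if talks fail, so the contractor offers 6 and keeps 74.
Round 5 (the client proposes): the contractor can get 74 next round, worth 0.84 × 74 = 62.16 now, so the client offers 62.16, keeping 17.84.
Round 4 (the contractor proposes): the client can get 17.84 next round, worth 0.95 × 17.84 = 16.948 now; the contractor offers that and keeps 63.052.
Round 3 (the client proposes): the contractor can get 63.052 next round, worth 0.84 × 63.052 = 52.96368 now. The client offers 52.96368 and keeps 80 − 52.96368 = 27.03632.
Round 2 (the contractor proposes): the client can get 27.03632 next round, worth 0.95 × 27.03632 = 25.684504 now, so the contractor offers 25.684504, keeping 54.315496.
Round 1 (the client proposes): the contractor can get 54.315496 next round, worth 0.84 × 54.315496 = 45.62501664 now; the client offers that and keeps 34.37498336.

45.63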